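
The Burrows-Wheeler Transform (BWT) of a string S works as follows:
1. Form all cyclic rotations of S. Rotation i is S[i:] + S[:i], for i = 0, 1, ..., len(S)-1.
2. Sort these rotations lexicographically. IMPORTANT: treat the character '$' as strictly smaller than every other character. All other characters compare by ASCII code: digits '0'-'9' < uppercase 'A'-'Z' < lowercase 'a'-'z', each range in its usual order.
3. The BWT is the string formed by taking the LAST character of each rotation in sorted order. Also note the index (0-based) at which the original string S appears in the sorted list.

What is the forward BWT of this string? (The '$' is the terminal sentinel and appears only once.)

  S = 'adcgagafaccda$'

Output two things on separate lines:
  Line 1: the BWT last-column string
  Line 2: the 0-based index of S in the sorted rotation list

Answer: adf$ggacdcaaac
3

Derivation:
All 14 rotations (rotation i = S[i:]+S[:i]):
  rot[0] = adcgagafaccda$
  rot[1] = dcgagafaccda$a
  rot[2] = cgagafaccda$ad
  rot[3] = gagafaccda$adc
  rot[4] = agafaccda$adcg
  rot[5] = gafaccda$adcga
  rot[6] = afaccda$adcgag
  rot[7] = faccda$adcgaga
  rot[8] = accda$adcgagaf
  rot[9] = ccda$adcgagafa
  rot[10] = cda$adcgagafac
  rot[11] = da$adcgagafacc
  rot[12] = a$adcgagafaccd
  rot[13] = $adcgagafaccda
Sorted (with $ < everything):
  sorted[0] = $adcgagafaccda  (last char: 'a')
  sorted[1] = a$adcgagafaccd  (last char: 'd')
  sorted[2] = accda$adcgagaf  (last char: 'f')
  sorted[3] = adcgagafaccda$  (last char: '$')
  sorted[4] = afaccda$adcgag  (last char: 'g')
  sorted[5] = agafaccda$adcg  (last char: 'g')
  sorted[6] = ccda$adcgagafa  (last char: 'a')
  sorted[7] = cda$adcgagafac  (last char: 'c')
  sorted[8] = cgagafaccda$ad  (last char: 'd')
  sorted[9] = da$adcgagafacc  (last char: 'c')
  sorted[10] = dcgagafaccda$a  (last char: 'a')
  sorted[11] = faccda$adcgaga  (last char: 'a')
  sorted[12] = gafaccda$adcga  (last char: 'a')
  sorted[13] = gagafaccda$adc  (last char: 'c')
Last column: adf$ggacdcaaac
Original string S is at sorted index 3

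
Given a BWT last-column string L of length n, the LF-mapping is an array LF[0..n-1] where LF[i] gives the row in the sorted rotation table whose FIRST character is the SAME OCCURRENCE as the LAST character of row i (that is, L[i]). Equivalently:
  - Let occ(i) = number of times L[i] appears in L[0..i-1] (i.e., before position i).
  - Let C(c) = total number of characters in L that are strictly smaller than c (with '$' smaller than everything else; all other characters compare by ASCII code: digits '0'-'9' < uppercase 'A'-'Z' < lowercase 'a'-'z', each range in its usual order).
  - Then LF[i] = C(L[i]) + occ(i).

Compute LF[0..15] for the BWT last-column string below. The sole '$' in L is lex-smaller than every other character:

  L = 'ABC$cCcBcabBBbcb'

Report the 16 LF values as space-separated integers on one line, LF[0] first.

Answer: 1 2 6 0 12 7 13 3 14 8 9 4 5 10 15 11

Derivation:
Char counts: '$':1, 'A':1, 'B':4, 'C':2, 'a':1, 'b':3, 'c':4
C (first-col start): C('$')=0, C('A')=1, C('B')=2, C('C')=6, C('a')=8, C('b')=9, C('c')=12
L[0]='A': occ=0, LF[0]=C('A')+0=1+0=1
L[1]='B': occ=0, LF[1]=C('B')+0=2+0=2
L[2]='C': occ=0, LF[2]=C('C')+0=6+0=6
L[3]='$': occ=0, LF[3]=C('$')+0=0+0=0
L[4]='c': occ=0, LF[4]=C('c')+0=12+0=12
L[5]='C': occ=1, LF[5]=C('C')+1=6+1=7
L[6]='c': occ=1, LF[6]=C('c')+1=12+1=13
L[7]='B': occ=1, LF[7]=C('B')+1=2+1=3
L[8]='c': occ=2, LF[8]=C('c')+2=12+2=14
L[9]='a': occ=0, LF[9]=C('a')+0=8+0=8
L[10]='b': occ=0, LF[10]=C('b')+0=9+0=9
L[11]='B': occ=2, LF[11]=C('B')+2=2+2=4
L[12]='B': occ=3, LF[12]=C('B')+3=2+3=5
L[13]='b': occ=1, LF[13]=C('b')+1=9+1=10
L[14]='c': occ=3, LF[14]=C('c')+3=12+3=15
L[15]='b': occ=2, LF[15]=C('b')+2=9+2=11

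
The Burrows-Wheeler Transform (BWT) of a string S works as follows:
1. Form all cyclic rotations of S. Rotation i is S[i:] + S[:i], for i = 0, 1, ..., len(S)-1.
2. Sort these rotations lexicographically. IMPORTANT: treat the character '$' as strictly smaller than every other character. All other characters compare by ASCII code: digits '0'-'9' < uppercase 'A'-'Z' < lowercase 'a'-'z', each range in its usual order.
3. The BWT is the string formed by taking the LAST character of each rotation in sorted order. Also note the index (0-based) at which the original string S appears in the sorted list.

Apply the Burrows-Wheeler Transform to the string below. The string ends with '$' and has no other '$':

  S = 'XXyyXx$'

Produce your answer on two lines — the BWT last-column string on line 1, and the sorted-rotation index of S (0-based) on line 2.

Answer: x$yXXyX
1

Derivation:
All 7 rotations (rotation i = S[i:]+S[:i]):
  rot[0] = XXyyXx$
  rot[1] = XyyXx$X
  rot[2] = yyXx$XX
  rot[3] = yXx$XXy
  rot[4] = Xx$XXyy
  rot[5] = x$XXyyX
  rot[6] = $XXyyXx
Sorted (with $ < everything):
  sorted[0] = $XXyyXx  (last char: 'x')
  sorted[1] = XXyyXx$  (last char: '$')
  sorted[2] = Xx$XXyy  (last char: 'y')
  sorted[3] = XyyXx$X  (last char: 'X')
  sorted[4] = x$XXyyX  (last char: 'X')
  sorted[5] = yXx$XXy  (last char: 'y')
  sorted[6] = yyXx$XX  (last char: 'X')
Last column: x$yXXyX
Original string S is at sorted index 1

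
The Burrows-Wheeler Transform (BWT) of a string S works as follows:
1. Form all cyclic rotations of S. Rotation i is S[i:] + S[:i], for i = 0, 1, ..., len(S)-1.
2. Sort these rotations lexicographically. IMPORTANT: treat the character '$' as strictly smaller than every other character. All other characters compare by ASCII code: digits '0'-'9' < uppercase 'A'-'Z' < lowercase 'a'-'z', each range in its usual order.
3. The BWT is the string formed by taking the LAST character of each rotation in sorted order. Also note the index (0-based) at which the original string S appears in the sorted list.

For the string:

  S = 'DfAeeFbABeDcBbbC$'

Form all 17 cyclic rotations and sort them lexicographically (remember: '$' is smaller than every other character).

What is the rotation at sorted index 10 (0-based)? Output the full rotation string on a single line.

All 17 rotations (rotation i = S[i:]+S[:i]):
  rot[0] = DfAeeFbABeDcBbbC$
  rot[1] = fAeeFbABeDcBbbC$D
  rot[2] = AeeFbABeDcBbbC$Df
  rot[3] = eeFbABeDcBbbC$DfA
  rot[4] = eFbABeDcBbbC$DfAe
  rot[5] = FbABeDcBbbC$DfAee
  rot[6] = bABeDcBbbC$DfAeeF
  rot[7] = ABeDcBbbC$DfAeeFb
  rot[8] = BeDcBbbC$DfAeeFbA
  rot[9] = eDcBbbC$DfAeeFbAB
  rot[10] = DcBbbC$DfAeeFbABe
  rot[11] = cBbbC$DfAeeFbABeD
  rot[12] = BbbC$DfAeeFbABeDc
  rot[13] = bbC$DfAeeFbABeDcB
  rot[14] = bC$DfAeeFbABeDcBb
  rot[15] = C$DfAeeFbABeDcBbb
  rot[16] = $DfAeeFbABeDcBbbC
Sorted (with $ < everything):
  sorted[0] = $DfAeeFbABeDcBbbC
  sorted[1] = ABeDcBbbC$DfAeeFb
  sorted[2] = AeeFbABeDcBbbC$Df
  sorted[3] = BbbC$DfAeeFbABeDc
  sorted[4] = BeDcBbbC$DfAeeFbA
  sorted[5] = C$DfAeeFbABeDcBbb
  sorted[6] = DcBbbC$DfAeeFbABe
  sorted[7] = DfAeeFbABeDcBbbC$
  sorted[8] = FbABeDcBbbC$DfAee
  sorted[9] = bABeDcBbbC$DfAeeF
  sorted[10] = bC$DfAeeFbABeDcBb
  sorted[11] = bbC$DfAeeFbABeDcB
  sorted[12] = cBbbC$DfAeeFbABeD
  sorted[13] = eDcBbbC$DfAeeFbAB
  sorted[14] = eFbABeDcBbbC$DfAe
  sorted[15] = eeFbABeDcBbbC$DfA
  sorted[16] = fAeeFbABeDcBbbC$D
sorted[10] = bC$DfAeeFbABeDcBb

Answer: bC$DfAeeFbABeDcBb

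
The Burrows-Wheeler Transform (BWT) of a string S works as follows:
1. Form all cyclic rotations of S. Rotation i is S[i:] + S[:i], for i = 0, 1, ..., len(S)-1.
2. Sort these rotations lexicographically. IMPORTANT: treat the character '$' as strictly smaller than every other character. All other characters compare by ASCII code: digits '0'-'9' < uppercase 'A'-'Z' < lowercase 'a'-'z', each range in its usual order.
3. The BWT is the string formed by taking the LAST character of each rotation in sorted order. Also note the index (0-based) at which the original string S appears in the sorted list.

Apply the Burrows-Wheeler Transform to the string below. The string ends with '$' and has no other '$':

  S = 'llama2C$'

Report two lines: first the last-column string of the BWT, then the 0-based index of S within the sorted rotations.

All 8 rotations (rotation i = S[i:]+S[:i]):
  rot[0] = llama2C$
  rot[1] = lama2C$l
  rot[2] = ama2C$ll
  rot[3] = ma2C$lla
  rot[4] = a2C$llam
  rot[5] = 2C$llama
  rot[6] = C$llama2
  rot[7] = $llama2C
Sorted (with $ < everything):
  sorted[0] = $llama2C  (last char: 'C')
  sorted[1] = 2C$llama  (last char: 'a')
  sorted[2] = C$llama2  (last char: '2')
  sorted[3] = a2C$llam  (last char: 'm')
  sorted[4] = ama2C$ll  (last char: 'l')
  sorted[5] = lama2C$l  (last char: 'l')
  sorted[6] = llama2C$  (last char: '$')
  sorted[7] = ma2C$lla  (last char: 'a')
Last column: Ca2mll$a
Original string S is at sorted index 6

Answer: Ca2mll$a
6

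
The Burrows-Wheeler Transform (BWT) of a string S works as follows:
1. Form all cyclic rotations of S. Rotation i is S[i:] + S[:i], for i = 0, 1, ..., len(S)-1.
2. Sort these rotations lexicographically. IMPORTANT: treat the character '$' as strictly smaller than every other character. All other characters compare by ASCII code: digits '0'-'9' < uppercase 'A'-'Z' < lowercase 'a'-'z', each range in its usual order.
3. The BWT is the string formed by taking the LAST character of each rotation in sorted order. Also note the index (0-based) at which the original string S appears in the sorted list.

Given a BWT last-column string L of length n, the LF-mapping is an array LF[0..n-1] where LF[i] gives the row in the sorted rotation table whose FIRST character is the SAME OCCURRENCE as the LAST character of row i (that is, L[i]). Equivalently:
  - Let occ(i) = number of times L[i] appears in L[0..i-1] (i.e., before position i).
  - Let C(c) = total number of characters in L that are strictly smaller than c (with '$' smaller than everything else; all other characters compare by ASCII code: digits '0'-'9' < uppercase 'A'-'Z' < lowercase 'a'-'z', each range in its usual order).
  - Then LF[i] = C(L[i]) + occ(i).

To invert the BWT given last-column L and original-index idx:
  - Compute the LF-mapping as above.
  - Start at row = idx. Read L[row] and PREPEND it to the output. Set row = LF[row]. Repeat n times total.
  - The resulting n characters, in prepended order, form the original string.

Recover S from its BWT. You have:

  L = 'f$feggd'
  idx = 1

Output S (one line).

LF mapping: 3 0 4 2 5 6 1
Walk LF starting at row 1, prepending L[row]:
  step 1: row=1, L[1]='$', prepend. Next row=LF[1]=0
  step 2: row=0, L[0]='f', prepend. Next row=LF[0]=3
  step 3: row=3, L[3]='e', prepend. Next row=LF[3]=2
  step 4: row=2, L[2]='f', prepend. Next row=LF[2]=4
  step 5: row=4, L[4]='g', prepend. Next row=LF[4]=5
  step 6: row=5, L[5]='g', prepend. Next row=LF[5]=6
  step 7: row=6, L[6]='d', prepend. Next row=LF[6]=1
Reversed output: dggfef$

Answer: dggfef$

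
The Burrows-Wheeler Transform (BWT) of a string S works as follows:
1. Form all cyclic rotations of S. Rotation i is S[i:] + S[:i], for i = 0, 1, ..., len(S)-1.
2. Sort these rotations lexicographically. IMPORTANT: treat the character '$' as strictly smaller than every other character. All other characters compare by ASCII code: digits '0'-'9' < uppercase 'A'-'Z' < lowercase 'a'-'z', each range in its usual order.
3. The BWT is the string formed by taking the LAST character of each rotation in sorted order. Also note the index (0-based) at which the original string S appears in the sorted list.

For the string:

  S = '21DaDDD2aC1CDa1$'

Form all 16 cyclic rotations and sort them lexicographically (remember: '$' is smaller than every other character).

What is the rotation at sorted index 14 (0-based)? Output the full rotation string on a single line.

All 16 rotations (rotation i = S[i:]+S[:i]):
  rot[0] = 21DaDDD2aC1CDa1$
  rot[1] = 1DaDDD2aC1CDa1$2
  rot[2] = DaDDD2aC1CDa1$21
  rot[3] = aDDD2aC1CDa1$21D
  rot[4] = DDD2aC1CDa1$21Da
  rot[5] = DD2aC1CDa1$21DaD
  rot[6] = D2aC1CDa1$21DaDD
  rot[7] = 2aC1CDa1$21DaDDD
  rot[8] = aC1CDa1$21DaDDD2
  rot[9] = C1CDa1$21DaDDD2a
  rot[10] = 1CDa1$21DaDDD2aC
  rot[11] = CDa1$21DaDDD2aC1
  rot[12] = Da1$21DaDDD2aC1C
  rot[13] = a1$21DaDDD2aC1CD
  rot[14] = 1$21DaDDD2aC1CDa
  rot[15] = $21DaDDD2aC1CDa1
Sorted (with $ < everything):
  sorted[0] = $21DaDDD2aC1CDa1
  sorted[1] = 1$21DaDDD2aC1CDa
  sorted[2] = 1CDa1$21DaDDD2aC
  sorted[3] = 1DaDDD2aC1CDa1$2
  sorted[4] = 21DaDDD2aC1CDa1$
  sorted[5] = 2aC1CDa1$21DaDDD
  sorted[6] = C1CDa1$21DaDDD2a
  sorted[7] = CDa1$21DaDDD2aC1
  sorted[8] = D2aC1CDa1$21DaDD
  sorted[9] = DD2aC1CDa1$21DaD
  sorted[10] = DDD2aC1CDa1$21Da
  sorted[11] = Da1$21DaDDD2aC1C
  sorted[12] = DaDDD2aC1CDa1$21
  sorted[13] = a1$21DaDDD2aC1CD
  sorted[14] = aC1CDa1$21DaDDD2
  sorted[15] = aDDD2aC1CDa1$21D
sorted[14] = aC1CDa1$21DaDDD2

Answer: aC1CDa1$21DaDDD2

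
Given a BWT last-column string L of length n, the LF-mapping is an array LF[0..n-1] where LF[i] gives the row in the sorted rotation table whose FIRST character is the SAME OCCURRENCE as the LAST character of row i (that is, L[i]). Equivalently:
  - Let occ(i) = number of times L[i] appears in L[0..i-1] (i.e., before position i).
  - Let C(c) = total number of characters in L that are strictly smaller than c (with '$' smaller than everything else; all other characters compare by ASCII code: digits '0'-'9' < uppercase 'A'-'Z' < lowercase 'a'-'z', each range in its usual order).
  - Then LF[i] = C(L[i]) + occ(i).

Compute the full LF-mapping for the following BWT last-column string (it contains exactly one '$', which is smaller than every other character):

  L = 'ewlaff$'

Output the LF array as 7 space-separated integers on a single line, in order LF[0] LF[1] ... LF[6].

Char counts: '$':1, 'a':1, 'e':1, 'f':2, 'l':1, 'w':1
C (first-col start): C('$')=0, C('a')=1, C('e')=2, C('f')=3, C('l')=5, C('w')=6
L[0]='e': occ=0, LF[0]=C('e')+0=2+0=2
L[1]='w': occ=0, LF[1]=C('w')+0=6+0=6
L[2]='l': occ=0, LF[2]=C('l')+0=5+0=5
L[3]='a': occ=0, LF[3]=C('a')+0=1+0=1
L[4]='f': occ=0, LF[4]=C('f')+0=3+0=3
L[5]='f': occ=1, LF[5]=C('f')+1=3+1=4
L[6]='$': occ=0, LF[6]=C('$')+0=0+0=0

Answer: 2 6 5 1 3 4 0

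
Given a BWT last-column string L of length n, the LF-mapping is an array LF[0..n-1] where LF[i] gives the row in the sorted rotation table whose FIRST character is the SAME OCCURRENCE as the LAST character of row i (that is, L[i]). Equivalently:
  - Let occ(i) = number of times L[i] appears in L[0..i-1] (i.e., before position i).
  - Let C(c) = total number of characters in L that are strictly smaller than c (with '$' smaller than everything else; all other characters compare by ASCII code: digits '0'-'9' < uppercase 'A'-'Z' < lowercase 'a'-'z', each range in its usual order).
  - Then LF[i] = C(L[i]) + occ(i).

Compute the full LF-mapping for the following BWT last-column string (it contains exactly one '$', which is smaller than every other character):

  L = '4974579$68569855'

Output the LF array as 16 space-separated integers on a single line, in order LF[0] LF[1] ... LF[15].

Char counts: '$':1, '4':2, '5':4, '6':2, '7':2, '8':2, '9':3
C (first-col start): C('$')=0, C('4')=1, C('5')=3, C('6')=7, C('7')=9, C('8')=11, C('9')=13
L[0]='4': occ=0, LF[0]=C('4')+0=1+0=1
L[1]='9': occ=0, LF[1]=C('9')+0=13+0=13
L[2]='7': occ=0, LF[2]=C('7')+0=9+0=9
L[3]='4': occ=1, LF[3]=C('4')+1=1+1=2
L[4]='5': occ=0, LF[4]=C('5')+0=3+0=3
L[5]='7': occ=1, LF[5]=C('7')+1=9+1=10
L[6]='9': occ=1, LF[6]=C('9')+1=13+1=14
L[7]='$': occ=0, LF[7]=C('$')+0=0+0=0
L[8]='6': occ=0, LF[8]=C('6')+0=7+0=7
L[9]='8': occ=0, LF[9]=C('8')+0=11+0=11
L[10]='5': occ=1, LF[10]=C('5')+1=3+1=4
L[11]='6': occ=1, LF[11]=C('6')+1=7+1=8
L[12]='9': occ=2, LF[12]=C('9')+2=13+2=15
L[13]='8': occ=1, LF[13]=C('8')+1=11+1=12
L[14]='5': occ=2, LF[14]=C('5')+2=3+2=5
L[15]='5': occ=3, LF[15]=C('5')+3=3+3=6

Answer: 1 13 9 2 3 10 14 0 7 11 4 8 15 12 5 6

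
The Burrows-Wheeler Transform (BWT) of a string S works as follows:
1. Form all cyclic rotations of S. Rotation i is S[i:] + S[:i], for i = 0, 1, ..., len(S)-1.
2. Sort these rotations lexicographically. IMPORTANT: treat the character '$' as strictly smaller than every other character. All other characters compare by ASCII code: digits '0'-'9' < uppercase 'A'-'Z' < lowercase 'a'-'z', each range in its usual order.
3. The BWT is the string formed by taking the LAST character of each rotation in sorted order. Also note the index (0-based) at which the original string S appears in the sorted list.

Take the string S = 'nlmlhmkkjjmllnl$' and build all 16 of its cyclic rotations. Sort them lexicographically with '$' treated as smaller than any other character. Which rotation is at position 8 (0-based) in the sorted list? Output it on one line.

Answer: llnl$nlmlhmkkjjm

Derivation:
All 16 rotations (rotation i = S[i:]+S[:i]):
  rot[0] = nlmlhmkkjjmllnl$
  rot[1] = lmlhmkkjjmllnl$n
  rot[2] = mlhmkkjjmllnl$nl
  rot[3] = lhmkkjjmllnl$nlm
  rot[4] = hmkkjjmllnl$nlml
  rot[5] = mkkjjmllnl$nlmlh
  rot[6] = kkjjmllnl$nlmlhm
  rot[7] = kjjmllnl$nlmlhmk
  rot[8] = jjmllnl$nlmlhmkk
  rot[9] = jmllnl$nlmlhmkkj
  rot[10] = mllnl$nlmlhmkkjj
  rot[11] = llnl$nlmlhmkkjjm
  rot[12] = lnl$nlmlhmkkjjml
  rot[13] = nl$nlmlhmkkjjmll
  rot[14] = l$nlmlhmkkjjmlln
  rot[15] = $nlmlhmkkjjmllnl
Sorted (with $ < everything):
  sorted[0] = $nlmlhmkkjjmllnl
  sorted[1] = hmkkjjmllnl$nlml
  sorted[2] = jjmllnl$nlmlhmkk
  sorted[3] = jmllnl$nlmlhmkkj
  sorted[4] = kjjmllnl$nlmlhmk
  sorted[5] = kkjjmllnl$nlmlhm
  sorted[6] = l$nlmlhmkkjjmlln
  sorted[7] = lhmkkjjmllnl$nlm
  sorted[8] = llnl$nlmlhmkkjjm
  sorted[9] = lmlhmkkjjmllnl$n
  sorted[10] = lnl$nlmlhmkkjjml
  sorted[11] = mkkjjmllnl$nlmlh
  sorted[12] = mlhmkkjjmllnl$nl
  sorted[13] = mllnl$nlmlhmkkjj
  sorted[14] = nl$nlmlhmkkjjmll
  sorted[15] = nlmlhmkkjjmllnl$
sorted[8] = llnl$nlmlhmkkjjm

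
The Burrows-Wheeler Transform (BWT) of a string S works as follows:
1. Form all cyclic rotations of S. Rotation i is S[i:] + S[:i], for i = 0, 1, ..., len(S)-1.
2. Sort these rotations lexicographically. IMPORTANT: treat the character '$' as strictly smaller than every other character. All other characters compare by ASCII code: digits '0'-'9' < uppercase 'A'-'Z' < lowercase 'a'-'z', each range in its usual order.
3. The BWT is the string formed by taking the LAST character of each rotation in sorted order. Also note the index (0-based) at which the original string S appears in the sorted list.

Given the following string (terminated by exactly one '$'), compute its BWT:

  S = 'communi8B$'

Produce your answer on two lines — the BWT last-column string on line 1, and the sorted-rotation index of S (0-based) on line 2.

All 10 rotations (rotation i = S[i:]+S[:i]):
  rot[0] = communi8B$
  rot[1] = ommuni8B$c
  rot[2] = mmuni8B$co
  rot[3] = muni8B$com
  rot[4] = uni8B$comm
  rot[5] = ni8B$commu
  rot[6] = i8B$commun
  rot[7] = 8B$communi
  rot[8] = B$communi8
  rot[9] = $communi8B
Sorted (with $ < everything):
  sorted[0] = $communi8B  (last char: 'B')
  sorted[1] = 8B$communi  (last char: 'i')
  sorted[2] = B$communi8  (last char: '8')
  sorted[3] = communi8B$  (last char: '$')
  sorted[4] = i8B$commun  (last char: 'n')
  sorted[5] = mmuni8B$co  (last char: 'o')
  sorted[6] = muni8B$com  (last char: 'm')
  sorted[7] = ni8B$commu  (last char: 'u')
  sorted[8] = ommuni8B$c  (last char: 'c')
  sorted[9] = uni8B$comm  (last char: 'm')
Last column: Bi8$nomucm
Original string S is at sorted index 3

Answer: Bi8$nomucm
3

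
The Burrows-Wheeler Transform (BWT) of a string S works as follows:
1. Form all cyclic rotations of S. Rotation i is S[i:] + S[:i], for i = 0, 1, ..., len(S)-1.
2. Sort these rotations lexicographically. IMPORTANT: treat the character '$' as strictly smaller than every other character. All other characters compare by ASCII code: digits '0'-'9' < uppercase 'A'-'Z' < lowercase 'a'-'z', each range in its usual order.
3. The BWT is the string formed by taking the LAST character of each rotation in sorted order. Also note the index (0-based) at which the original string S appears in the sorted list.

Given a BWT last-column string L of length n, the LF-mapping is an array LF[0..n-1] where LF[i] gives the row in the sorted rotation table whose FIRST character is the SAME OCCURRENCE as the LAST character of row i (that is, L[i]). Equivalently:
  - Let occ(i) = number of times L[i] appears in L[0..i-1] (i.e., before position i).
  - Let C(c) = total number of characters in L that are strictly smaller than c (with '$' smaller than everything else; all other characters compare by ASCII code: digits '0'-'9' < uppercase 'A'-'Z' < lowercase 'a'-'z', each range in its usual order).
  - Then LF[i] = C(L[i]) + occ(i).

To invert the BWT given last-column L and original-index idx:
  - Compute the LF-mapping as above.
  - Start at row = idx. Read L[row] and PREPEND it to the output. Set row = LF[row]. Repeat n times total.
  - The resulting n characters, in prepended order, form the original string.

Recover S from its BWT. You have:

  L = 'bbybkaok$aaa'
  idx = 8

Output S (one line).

Answer: kayakbaobab$

Derivation:
LF mapping: 5 6 11 7 8 1 10 9 0 2 3 4
Walk LF starting at row 8, prepending L[row]:
  step 1: row=8, L[8]='$', prepend. Next row=LF[8]=0
  step 2: row=0, L[0]='b', prepend. Next row=LF[0]=5
  step 3: row=5, L[5]='a', prepend. Next row=LF[5]=1
  step 4: row=1, L[1]='b', prepend. Next row=LF[1]=6
  step 5: row=6, L[6]='o', prepend. Next row=LF[6]=10
  step 6: row=10, L[10]='a', prepend. Next row=LF[10]=3
  step 7: row=3, L[3]='b', prepend. Next row=LF[3]=7
  step 8: row=7, L[7]='k', prepend. Next row=LF[7]=9
  step 9: row=9, L[9]='a', prepend. Next row=LF[9]=2
  step 10: row=2, L[2]='y', prepend. Next row=LF[2]=11
  step 11: row=11, L[11]='a', prepend. Next row=LF[11]=4
  step 12: row=4, L[4]='k', prepend. Next row=LF[4]=8
Reversed output: kayakbaobab$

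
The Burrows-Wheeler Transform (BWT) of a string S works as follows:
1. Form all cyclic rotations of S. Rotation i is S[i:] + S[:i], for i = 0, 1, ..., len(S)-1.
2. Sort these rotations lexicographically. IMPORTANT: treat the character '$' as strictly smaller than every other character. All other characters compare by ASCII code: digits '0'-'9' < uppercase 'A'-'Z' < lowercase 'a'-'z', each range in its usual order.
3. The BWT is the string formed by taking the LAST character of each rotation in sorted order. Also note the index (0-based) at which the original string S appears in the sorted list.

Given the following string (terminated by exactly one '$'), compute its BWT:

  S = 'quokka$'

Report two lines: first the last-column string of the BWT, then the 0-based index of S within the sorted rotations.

Answer: akkou$q
5

Derivation:
All 7 rotations (rotation i = S[i:]+S[:i]):
  rot[0] = quokka$
  rot[1] = uokka$q
  rot[2] = okka$qu
  rot[3] = kka$quo
  rot[4] = ka$quok
  rot[5] = a$quokk
  rot[6] = $quokka
Sorted (with $ < everything):
  sorted[0] = $quokka  (last char: 'a')
  sorted[1] = a$quokk  (last char: 'k')
  sorted[2] = ka$quok  (last char: 'k')
  sorted[3] = kka$quo  (last char: 'o')
  sorted[4] = okka$qu  (last char: 'u')
  sorted[5] = quokka$  (last char: '$')
  sorted[6] = uokka$q  (last char: 'q')
Last column: akkou$q
Original string S is at sorted index 5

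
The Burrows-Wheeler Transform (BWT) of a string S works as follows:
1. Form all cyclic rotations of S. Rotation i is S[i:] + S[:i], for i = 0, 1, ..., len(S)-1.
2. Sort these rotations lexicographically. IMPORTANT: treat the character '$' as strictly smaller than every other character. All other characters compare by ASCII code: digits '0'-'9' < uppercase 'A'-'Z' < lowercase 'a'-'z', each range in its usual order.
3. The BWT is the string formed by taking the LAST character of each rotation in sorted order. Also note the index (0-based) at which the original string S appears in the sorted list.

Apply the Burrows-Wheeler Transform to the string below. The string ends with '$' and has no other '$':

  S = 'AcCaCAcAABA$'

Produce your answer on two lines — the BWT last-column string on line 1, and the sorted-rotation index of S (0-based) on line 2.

Answer: ABcAC$AacCAA
5

Derivation:
All 12 rotations (rotation i = S[i:]+S[:i]):
  rot[0] = AcCaCAcAABA$
  rot[1] = cCaCAcAABA$A
  rot[2] = CaCAcAABA$Ac
  rot[3] = aCAcAABA$AcC
  rot[4] = CAcAABA$AcCa
  rot[5] = AcAABA$AcCaC
  rot[6] = cAABA$AcCaCA
  rot[7] = AABA$AcCaCAc
  rot[8] = ABA$AcCaCAcA
  rot[9] = BA$AcCaCAcAA
  rot[10] = A$AcCaCAcAAB
  rot[11] = $AcCaCAcAABA
Sorted (with $ < everything):
  sorted[0] = $AcCaCAcAABA  (last char: 'A')
  sorted[1] = A$AcCaCAcAAB  (last char: 'B')
  sorted[2] = AABA$AcCaCAc  (last char: 'c')
  sorted[3] = ABA$AcCaCAcA  (last char: 'A')
  sorted[4] = AcAABA$AcCaC  (last char: 'C')
  sorted[5] = AcCaCAcAABA$  (last char: '$')
  sorted[6] = BA$AcCaCAcAA  (last char: 'A')
  sorted[7] = CAcAABA$AcCa  (last char: 'a')
  sorted[8] = CaCAcAABA$Ac  (last char: 'c')
  sorted[9] = aCAcAABA$AcC  (last char: 'C')
  sorted[10] = cAABA$AcCaCA  (last char: 'A')
  sorted[11] = cCaCAcAABA$A  (last char: 'A')
Last column: ABcAC$AacCAA
Original string S is at sorted index 5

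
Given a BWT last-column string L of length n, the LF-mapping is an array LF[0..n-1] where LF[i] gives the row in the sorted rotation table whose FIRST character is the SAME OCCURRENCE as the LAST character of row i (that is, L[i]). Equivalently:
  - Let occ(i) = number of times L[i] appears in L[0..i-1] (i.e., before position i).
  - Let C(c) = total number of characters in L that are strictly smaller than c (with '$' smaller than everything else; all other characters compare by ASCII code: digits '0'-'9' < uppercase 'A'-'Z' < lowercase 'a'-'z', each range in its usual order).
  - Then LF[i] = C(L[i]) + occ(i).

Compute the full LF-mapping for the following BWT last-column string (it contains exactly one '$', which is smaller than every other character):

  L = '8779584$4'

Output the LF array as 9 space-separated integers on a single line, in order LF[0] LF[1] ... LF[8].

Answer: 6 4 5 8 3 7 1 0 2

Derivation:
Char counts: '$':1, '4':2, '5':1, '7':2, '8':2, '9':1
C (first-col start): C('$')=0, C('4')=1, C('5')=3, C('7')=4, C('8')=6, C('9')=8
L[0]='8': occ=0, LF[0]=C('8')+0=6+0=6
L[1]='7': occ=0, LF[1]=C('7')+0=4+0=4
L[2]='7': occ=1, LF[2]=C('7')+1=4+1=5
L[3]='9': occ=0, LF[3]=C('9')+0=8+0=8
L[4]='5': occ=0, LF[4]=C('5')+0=3+0=3
L[5]='8': occ=1, LF[5]=C('8')+1=6+1=7
L[6]='4': occ=0, LF[6]=C('4')+0=1+0=1
L[7]='$': occ=0, LF[7]=C('$')+0=0+0=0
L[8]='4': occ=1, LF[8]=C('4')+1=1+1=2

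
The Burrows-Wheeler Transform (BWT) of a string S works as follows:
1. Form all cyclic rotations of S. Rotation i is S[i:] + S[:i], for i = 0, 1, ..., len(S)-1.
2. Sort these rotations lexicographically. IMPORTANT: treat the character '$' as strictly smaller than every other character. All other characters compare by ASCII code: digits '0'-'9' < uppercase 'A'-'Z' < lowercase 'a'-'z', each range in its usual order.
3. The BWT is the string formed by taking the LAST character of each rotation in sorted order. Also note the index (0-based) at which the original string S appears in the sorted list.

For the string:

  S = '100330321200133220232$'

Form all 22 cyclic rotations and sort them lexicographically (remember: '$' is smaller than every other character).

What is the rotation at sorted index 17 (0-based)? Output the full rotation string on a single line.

Answer: 32$1003303212001332202

Derivation:
All 22 rotations (rotation i = S[i:]+S[:i]):
  rot[0] = 100330321200133220232$
  rot[1] = 00330321200133220232$1
  rot[2] = 0330321200133220232$10
  rot[3] = 330321200133220232$100
  rot[4] = 30321200133220232$1003
  rot[5] = 0321200133220232$10033
  rot[6] = 321200133220232$100330
  rot[7] = 21200133220232$1003303
  rot[8] = 1200133220232$10033032
  rot[9] = 200133220232$100330321
  rot[10] = 00133220232$1003303212
  rot[11] = 0133220232$10033032120
  rot[12] = 133220232$100330321200
  rot[13] = 33220232$1003303212001
  rot[14] = 3220232$10033032120013
  rot[15] = 220232$100330321200133
  rot[16] = 20232$1003303212001332
  rot[17] = 0232$10033032120013322
  rot[18] = 232$100330321200133220
  rot[19] = 32$1003303212001332202
  rot[20] = 2$10033032120013322023
  rot[21] = $100330321200133220232
Sorted (with $ < everything):
  sorted[0] = $100330321200133220232
  sorted[1] = 00133220232$1003303212
  sorted[2] = 00330321200133220232$1
  sorted[3] = 0133220232$10033032120
  sorted[4] = 0232$10033032120013322
  sorted[5] = 0321200133220232$10033
  sorted[6] = 0330321200133220232$10
  sorted[7] = 100330321200133220232$
  sorted[8] = 1200133220232$10033032
  sorted[9] = 133220232$100330321200
  sorted[10] = 2$10033032120013322023
  sorted[11] = 200133220232$100330321
  sorted[12] = 20232$1003303212001332
  sorted[13] = 21200133220232$1003303
  sorted[14] = 220232$100330321200133
  sorted[15] = 232$100330321200133220
  sorted[16] = 30321200133220232$1003
  sorted[17] = 32$1003303212001332202
  sorted[18] = 321200133220232$100330
  sorted[19] = 3220232$10033032120013
  sorted[20] = 330321200133220232$100
  sorted[21] = 33220232$1003303212001
sorted[17] = 32$1003303212001332202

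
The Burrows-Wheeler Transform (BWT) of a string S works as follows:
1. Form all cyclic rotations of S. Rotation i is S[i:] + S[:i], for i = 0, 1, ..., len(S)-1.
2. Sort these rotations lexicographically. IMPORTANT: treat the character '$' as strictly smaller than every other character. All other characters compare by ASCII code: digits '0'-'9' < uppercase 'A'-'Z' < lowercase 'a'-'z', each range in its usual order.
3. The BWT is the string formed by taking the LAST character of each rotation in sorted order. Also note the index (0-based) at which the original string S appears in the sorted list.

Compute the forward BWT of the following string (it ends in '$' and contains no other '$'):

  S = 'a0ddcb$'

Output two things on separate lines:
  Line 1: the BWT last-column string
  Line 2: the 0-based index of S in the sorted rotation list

Answer: ba$cdd0
2

Derivation:
All 7 rotations (rotation i = S[i:]+S[:i]):
  rot[0] = a0ddcb$
  rot[1] = 0ddcb$a
  rot[2] = ddcb$a0
  rot[3] = dcb$a0d
  rot[4] = cb$a0dd
  rot[5] = b$a0ddc
  rot[6] = $a0ddcb
Sorted (with $ < everything):
  sorted[0] = $a0ddcb  (last char: 'b')
  sorted[1] = 0ddcb$a  (last char: 'a')
  sorted[2] = a0ddcb$  (last char: '$')
  sorted[3] = b$a0ddc  (last char: 'c')
  sorted[4] = cb$a0dd  (last char: 'd')
  sorted[5] = dcb$a0d  (last char: 'd')
  sorted[6] = ddcb$a0  (last char: '0')
Last column: ba$cdd0
Original string S is at sorted index 2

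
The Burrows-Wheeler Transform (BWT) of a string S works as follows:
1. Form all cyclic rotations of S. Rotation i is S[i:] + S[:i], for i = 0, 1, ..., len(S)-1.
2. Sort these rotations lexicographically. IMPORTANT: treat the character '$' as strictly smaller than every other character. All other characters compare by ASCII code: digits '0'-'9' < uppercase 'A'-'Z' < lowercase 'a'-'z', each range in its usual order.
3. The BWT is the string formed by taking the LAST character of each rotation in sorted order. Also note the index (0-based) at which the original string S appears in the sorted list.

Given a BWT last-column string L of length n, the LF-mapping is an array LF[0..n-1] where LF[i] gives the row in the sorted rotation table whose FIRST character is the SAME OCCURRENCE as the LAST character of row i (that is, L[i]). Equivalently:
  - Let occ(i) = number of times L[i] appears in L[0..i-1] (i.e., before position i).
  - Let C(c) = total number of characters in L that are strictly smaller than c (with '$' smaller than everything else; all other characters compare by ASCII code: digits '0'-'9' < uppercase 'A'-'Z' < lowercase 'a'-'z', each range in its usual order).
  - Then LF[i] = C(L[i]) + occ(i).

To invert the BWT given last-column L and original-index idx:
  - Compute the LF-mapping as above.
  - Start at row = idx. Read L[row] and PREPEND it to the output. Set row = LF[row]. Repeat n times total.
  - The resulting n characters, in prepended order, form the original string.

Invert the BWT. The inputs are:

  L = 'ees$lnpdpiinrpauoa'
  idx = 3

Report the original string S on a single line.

LF mapping: 4 5 16 0 8 9 12 3 13 6 7 10 15 14 1 17 11 2
Walk LF starting at row 3, prepending L[row]:
  step 1: row=3, L[3]='$', prepend. Next row=LF[3]=0
  step 2: row=0, L[0]='e', prepend. Next row=LF[0]=4
  step 3: row=4, L[4]='l', prepend. Next row=LF[4]=8
  step 4: row=8, L[8]='p', prepend. Next row=LF[8]=13
  step 5: row=13, L[13]='p', prepend. Next row=LF[13]=14
  step 6: row=14, L[14]='a', prepend. Next row=LF[14]=1
  step 7: row=1, L[1]='e', prepend. Next row=LF[1]=5
  step 8: row=5, L[5]='n', prepend. Next row=LF[5]=9
  step 9: row=9, L[9]='i', prepend. Next row=LF[9]=6
  step 10: row=6, L[6]='p', prepend. Next row=LF[6]=12
  step 11: row=12, L[12]='r', prepend. Next row=LF[12]=15
  step 12: row=15, L[15]='u', prepend. Next row=LF[15]=17
  step 13: row=17, L[17]='a', prepend. Next row=LF[17]=2
  step 14: row=2, L[2]='s', prepend. Next row=LF[2]=16
  step 15: row=16, L[16]='o', prepend. Next row=LF[16]=11
  step 16: row=11, L[11]='n', prepend. Next row=LF[11]=10
  step 17: row=10, L[10]='i', prepend. Next row=LF[10]=7
  step 18: row=7, L[7]='d', prepend. Next row=LF[7]=3
Reversed output: dinosaurpineapple$

Answer: dinosaurpineapple$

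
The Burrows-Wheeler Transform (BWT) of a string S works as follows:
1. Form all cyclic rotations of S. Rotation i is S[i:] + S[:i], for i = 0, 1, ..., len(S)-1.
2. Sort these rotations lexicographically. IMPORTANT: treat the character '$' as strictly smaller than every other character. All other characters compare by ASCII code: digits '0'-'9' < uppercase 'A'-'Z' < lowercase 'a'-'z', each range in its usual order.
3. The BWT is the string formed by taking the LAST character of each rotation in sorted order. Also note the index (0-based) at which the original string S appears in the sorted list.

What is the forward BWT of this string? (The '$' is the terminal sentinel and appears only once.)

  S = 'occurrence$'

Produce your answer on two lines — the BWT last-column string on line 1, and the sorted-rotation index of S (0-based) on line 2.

All 11 rotations (rotation i = S[i:]+S[:i]):
  rot[0] = occurrence$
  rot[1] = ccurrence$o
  rot[2] = currence$oc
  rot[3] = urrence$occ
  rot[4] = rrence$occu
  rot[5] = rence$occur
  rot[6] = ence$occurr
  rot[7] = nce$occurre
  rot[8] = ce$occurren
  rot[9] = e$occurrenc
  rot[10] = $occurrence
Sorted (with $ < everything):
  sorted[0] = $occurrence  (last char: 'e')
  sorted[1] = ccurrence$o  (last char: 'o')
  sorted[2] = ce$occurren  (last char: 'n')
  sorted[3] = currence$oc  (last char: 'c')
  sorted[4] = e$occurrenc  (last char: 'c')
  sorted[5] = ence$occurr  (last char: 'r')
  sorted[6] = nce$occurre  (last char: 'e')
  sorted[7] = occurrence$  (last char: '$')
  sorted[8] = rence$occur  (last char: 'r')
  sorted[9] = rrence$occu  (last char: 'u')
  sorted[10] = urrence$occ  (last char: 'c')
Last column: eonccre$ruc
Original string S is at sorted index 7

Answer: eonccre$ruc
7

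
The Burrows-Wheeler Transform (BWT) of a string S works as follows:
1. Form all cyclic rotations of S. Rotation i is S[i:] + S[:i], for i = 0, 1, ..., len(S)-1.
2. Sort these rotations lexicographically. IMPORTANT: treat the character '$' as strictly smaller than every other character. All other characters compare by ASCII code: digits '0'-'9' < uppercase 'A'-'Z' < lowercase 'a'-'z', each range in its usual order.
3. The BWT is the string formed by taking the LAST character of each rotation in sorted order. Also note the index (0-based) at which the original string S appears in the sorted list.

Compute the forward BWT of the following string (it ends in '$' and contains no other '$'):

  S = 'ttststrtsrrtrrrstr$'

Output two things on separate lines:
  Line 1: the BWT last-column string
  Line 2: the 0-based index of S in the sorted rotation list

Answer: rttrsrrttrttsrsrst$
18

Derivation:
All 19 rotations (rotation i = S[i:]+S[:i]):
  rot[0] = ttststrtsrrtrrrstr$
  rot[1] = tststrtsrrtrrrstr$t
  rot[2] = ststrtsrrtrrrstr$tt
  rot[3] = tstrtsrrtrrrstr$tts
  rot[4] = strtsrrtrrrstr$ttst
  rot[5] = trtsrrtrrrstr$ttsts
  rot[6] = rtsrrtrrrstr$ttstst
  rot[7] = tsrrtrrrstr$ttststr
  rot[8] = srrtrrrstr$ttststrt
  rot[9] = rrtrrrstr$ttststrts
  rot[10] = rtrrrstr$ttststrtsr
  rot[11] = trrrstr$ttststrtsrr
  rot[12] = rrrstr$ttststrtsrrt
  rot[13] = rrstr$ttststrtsrrtr
  rot[14] = rstr$ttststrtsrrtrr
  rot[15] = str$ttststrtsrrtrrr
  rot[16] = tr$ttststrtsrrtrrrs
  rot[17] = r$ttststrtsrrtrrrst
  rot[18] = $ttststrtsrrtrrrstr
Sorted (with $ < everything):
  sorted[0] = $ttststrtsrrtrrrstr  (last char: 'r')
  sorted[1] = r$ttststrtsrrtrrrst  (last char: 't')
  sorted[2] = rrrstr$ttststrtsrrt  (last char: 't')
  sorted[3] = rrstr$ttststrtsrrtr  (last char: 'r')
  sorted[4] = rrtrrrstr$ttststrts  (last char: 's')
  sorted[5] = rstr$ttststrtsrrtrr  (last char: 'r')
  sorted[6] = rtrrrstr$ttststrtsr  (last char: 'r')
  sorted[7] = rtsrrtrrrstr$ttstst  (last char: 't')
  sorted[8] = srrtrrrstr$ttststrt  (last char: 't')
  sorted[9] = str$ttststrtsrrtrrr  (last char: 'r')
  sorted[10] = strtsrrtrrrstr$ttst  (last char: 't')
  sorted[11] = ststrtsrrtrrrstr$tt  (last char: 't')
  sorted[12] = tr$ttststrtsrrtrrrs  (last char: 's')
  sorted[13] = trrrstr$ttststrtsrr  (last char: 'r')
  sorted[14] = trtsrrtrrrstr$ttsts  (last char: 's')
  sorted[15] = tsrrtrrrstr$ttststr  (last char: 'r')
  sorted[16] = tstrtsrrtrrrstr$tts  (last char: 's')
  sorted[17] = tststrtsrrtrrrstr$t  (last char: 't')
  sorted[18] = ttststrtsrrtrrrstr$  (last char: '$')
Last column: rttrsrrttrttsrsrst$
Original string S is at sorted index 18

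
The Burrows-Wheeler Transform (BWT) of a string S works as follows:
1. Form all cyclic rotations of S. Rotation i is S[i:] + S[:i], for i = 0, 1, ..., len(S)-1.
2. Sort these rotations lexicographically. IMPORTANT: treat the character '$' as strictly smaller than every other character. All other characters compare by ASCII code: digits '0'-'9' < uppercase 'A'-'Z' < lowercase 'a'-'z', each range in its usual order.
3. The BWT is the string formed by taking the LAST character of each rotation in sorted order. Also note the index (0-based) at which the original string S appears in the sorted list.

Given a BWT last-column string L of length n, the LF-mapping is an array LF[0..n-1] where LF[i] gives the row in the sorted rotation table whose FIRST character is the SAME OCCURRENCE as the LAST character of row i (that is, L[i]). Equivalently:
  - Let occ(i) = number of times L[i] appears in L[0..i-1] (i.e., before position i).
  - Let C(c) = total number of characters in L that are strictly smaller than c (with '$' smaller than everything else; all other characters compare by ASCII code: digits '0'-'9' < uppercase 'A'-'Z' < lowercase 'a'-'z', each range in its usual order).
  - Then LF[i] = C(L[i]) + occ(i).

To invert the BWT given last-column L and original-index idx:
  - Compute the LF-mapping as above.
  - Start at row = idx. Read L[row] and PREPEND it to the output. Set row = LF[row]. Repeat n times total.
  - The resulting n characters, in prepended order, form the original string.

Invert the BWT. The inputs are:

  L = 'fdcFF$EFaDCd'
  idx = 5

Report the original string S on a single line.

LF mapping: 11 9 8 4 5 0 3 6 7 2 1 10
Walk LF starting at row 5, prepending L[row]:
  step 1: row=5, L[5]='$', prepend. Next row=LF[5]=0
  step 2: row=0, L[0]='f', prepend. Next row=LF[0]=11
  step 3: row=11, L[11]='d', prepend. Next row=LF[11]=10
  step 4: row=10, L[10]='C', prepend. Next row=LF[10]=1
  step 5: row=1, L[1]='d', prepend. Next row=LF[1]=9
  step 6: row=9, L[9]='D', prepend. Next row=LF[9]=2
  step 7: row=2, L[2]='c', prepend. Next row=LF[2]=8
  step 8: row=8, L[8]='a', prepend. Next row=LF[8]=7
  step 9: row=7, L[7]='F', prepend. Next row=LF[7]=6
  step 10: row=6, L[6]='E', prepend. Next row=LF[6]=3
  step 11: row=3, L[3]='F', prepend. Next row=LF[3]=4
  step 12: row=4, L[4]='F', prepend. Next row=LF[4]=5
Reversed output: FFEFacDdCdf$

Answer: FFEFacDdCdf$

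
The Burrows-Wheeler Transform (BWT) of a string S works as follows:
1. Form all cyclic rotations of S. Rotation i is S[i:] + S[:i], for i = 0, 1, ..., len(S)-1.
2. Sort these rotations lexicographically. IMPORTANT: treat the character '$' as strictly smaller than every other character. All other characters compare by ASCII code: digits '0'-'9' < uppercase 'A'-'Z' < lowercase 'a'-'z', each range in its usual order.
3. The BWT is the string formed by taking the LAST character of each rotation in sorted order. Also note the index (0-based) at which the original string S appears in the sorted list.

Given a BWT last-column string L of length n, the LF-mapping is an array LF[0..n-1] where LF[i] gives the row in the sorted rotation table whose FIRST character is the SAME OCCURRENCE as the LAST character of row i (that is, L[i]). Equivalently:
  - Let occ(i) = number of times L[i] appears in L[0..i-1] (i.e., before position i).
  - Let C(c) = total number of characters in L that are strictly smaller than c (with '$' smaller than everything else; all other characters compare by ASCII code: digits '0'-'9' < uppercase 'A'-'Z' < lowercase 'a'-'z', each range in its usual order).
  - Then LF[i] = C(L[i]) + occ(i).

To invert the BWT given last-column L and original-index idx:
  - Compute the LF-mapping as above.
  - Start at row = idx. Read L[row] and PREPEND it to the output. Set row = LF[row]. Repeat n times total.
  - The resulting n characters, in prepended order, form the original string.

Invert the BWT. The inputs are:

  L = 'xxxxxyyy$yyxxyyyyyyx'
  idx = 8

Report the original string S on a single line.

Answer: xyyyyyyyyxyxyyxxxxx$

Derivation:
LF mapping: 1 2 3 4 5 9 10 11 0 12 13 6 7 14 15 16 17 18 19 8
Walk LF starting at row 8, prepending L[row]:
  step 1: row=8, L[8]='$', prepend. Next row=LF[8]=0
  step 2: row=0, L[0]='x', prepend. Next row=LF[0]=1
  step 3: row=1, L[1]='x', prepend. Next row=LF[1]=2
  step 4: row=2, L[2]='x', prepend. Next row=LF[2]=3
  step 5: row=3, L[3]='x', prepend. Next row=LF[3]=4
  step 6: row=4, L[4]='x', prepend. Next row=LF[4]=5
  step 7: row=5, L[5]='y', prepend. Next row=LF[5]=9
  step 8: row=9, L[9]='y', prepend. Next row=LF[9]=12
  step 9: row=12, L[12]='x', prepend. Next row=LF[12]=7
  step 10: row=7, L[7]='y', prepend. Next row=LF[7]=11
  step 11: row=11, L[11]='x', prepend. Next row=LF[11]=6
  step 12: row=6, L[6]='y', prepend. Next row=LF[6]=10
  step 13: row=10, L[10]='y', prepend. Next row=LF[10]=13
  step 14: row=13, L[13]='y', prepend. Next row=LF[13]=14
  step 15: row=14, L[14]='y', prepend. Next row=LF[14]=15
  step 16: row=15, L[15]='y', prepend. Next row=LF[15]=16
  step 17: row=16, L[16]='y', prepend. Next row=LF[16]=17
  step 18: row=17, L[17]='y', prepend. Next row=LF[17]=18
  step 19: row=18, L[18]='y', prepend. Next row=LF[18]=19
  step 20: row=19, L[19]='x', prepend. Next row=LF[19]=8
Reversed output: xyyyyyyyyxyxyyxxxxx$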